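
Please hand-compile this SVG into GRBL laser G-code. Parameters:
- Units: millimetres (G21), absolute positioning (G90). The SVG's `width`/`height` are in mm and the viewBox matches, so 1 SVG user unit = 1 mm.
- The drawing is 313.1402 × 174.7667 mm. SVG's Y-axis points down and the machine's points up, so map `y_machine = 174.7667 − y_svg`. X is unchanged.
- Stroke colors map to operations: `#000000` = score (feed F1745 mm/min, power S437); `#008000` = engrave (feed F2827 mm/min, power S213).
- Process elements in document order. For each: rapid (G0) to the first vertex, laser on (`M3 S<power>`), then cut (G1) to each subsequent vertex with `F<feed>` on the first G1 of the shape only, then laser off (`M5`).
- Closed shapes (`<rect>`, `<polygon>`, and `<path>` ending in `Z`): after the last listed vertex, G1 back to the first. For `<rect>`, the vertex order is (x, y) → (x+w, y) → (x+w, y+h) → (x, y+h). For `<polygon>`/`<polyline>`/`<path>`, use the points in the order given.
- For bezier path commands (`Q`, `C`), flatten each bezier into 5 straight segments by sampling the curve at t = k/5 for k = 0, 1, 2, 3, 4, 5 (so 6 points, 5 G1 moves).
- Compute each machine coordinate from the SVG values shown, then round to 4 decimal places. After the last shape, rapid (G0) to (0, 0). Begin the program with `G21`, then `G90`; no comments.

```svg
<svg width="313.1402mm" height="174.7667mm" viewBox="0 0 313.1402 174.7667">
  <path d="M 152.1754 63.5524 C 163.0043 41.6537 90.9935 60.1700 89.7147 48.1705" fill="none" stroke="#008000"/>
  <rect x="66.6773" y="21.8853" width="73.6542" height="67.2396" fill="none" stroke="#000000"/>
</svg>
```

G21
G90
G0 X152.1754 Y111.2143
M3 S213
G1 X149.9605 Y120.0712 F2827
G1 X135.2356 Y122.6331
G1 X115.3720 Y122.3048
G1 X97.7412 Y122.4909
G1 X89.7147 Y126.5962
M5
G0 X66.6773 Y152.8814
M3 S437
G1 X140.3315 Y152.8814 F1745
G1 X140.3315 Y85.6418
G1 X66.6773 Y85.6418
G1 X66.6773 Y152.8814
M5
G0 X0.0000 Y0.0000

1 u = 1 mm; y_m = 174.7667 − y.

[1] `<path>` cubic bezier, #008000→engrave S213 F2827: (152.1754,111.2143) → (149.9605,120.0712) → (135.2356,122.6331) → (115.3720,122.3048) → (97.7412,122.4909) → (89.7147,126.5962)

[2] `<rect>` rectangle, #000000→score S437 F1745: (66.6773,152.8814) → (140.3315,152.8814) → (140.3315,85.6418) → (66.6773,85.6418) → (66.6773,152.8814) (closed)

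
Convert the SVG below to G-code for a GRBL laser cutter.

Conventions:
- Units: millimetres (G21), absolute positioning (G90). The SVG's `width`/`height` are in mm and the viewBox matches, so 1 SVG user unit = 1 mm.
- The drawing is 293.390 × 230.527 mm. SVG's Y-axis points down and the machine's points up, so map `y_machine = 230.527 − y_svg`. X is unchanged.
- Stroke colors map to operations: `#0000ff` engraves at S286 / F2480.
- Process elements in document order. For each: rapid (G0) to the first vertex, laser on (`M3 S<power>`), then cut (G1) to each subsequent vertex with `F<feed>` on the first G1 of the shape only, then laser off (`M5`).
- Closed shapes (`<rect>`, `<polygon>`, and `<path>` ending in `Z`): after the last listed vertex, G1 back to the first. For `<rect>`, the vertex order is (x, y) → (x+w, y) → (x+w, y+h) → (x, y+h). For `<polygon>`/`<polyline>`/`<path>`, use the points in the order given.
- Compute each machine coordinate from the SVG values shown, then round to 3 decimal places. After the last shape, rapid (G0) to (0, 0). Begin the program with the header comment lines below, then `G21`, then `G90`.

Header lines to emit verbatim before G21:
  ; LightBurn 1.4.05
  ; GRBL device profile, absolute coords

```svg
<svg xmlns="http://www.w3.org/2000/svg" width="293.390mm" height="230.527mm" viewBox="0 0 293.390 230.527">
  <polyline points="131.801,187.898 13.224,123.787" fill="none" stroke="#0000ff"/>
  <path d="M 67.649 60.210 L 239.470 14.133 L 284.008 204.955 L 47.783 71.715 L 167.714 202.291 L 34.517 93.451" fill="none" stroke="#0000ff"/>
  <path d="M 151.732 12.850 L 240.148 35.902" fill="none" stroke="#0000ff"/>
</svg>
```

; LightBurn 1.4.05
; GRBL device profile, absolute coords
G21
G90
G0 X131.801 Y42.629
M3 S286
G1 X13.224 Y106.740 F2480
M5
G0 X67.649 Y170.317
M3 S286
G1 X239.470 Y216.394 F2480
G1 X284.008 Y25.572
G1 X47.783 Y158.812
G1 X167.714 Y28.236
G1 X34.517 Y137.076
M5
G0 X151.732 Y217.677
M3 S286
G1 X240.148 Y194.625 F2480
M5
G0 X0.000 Y0.000

1 u = 1 mm; y_m = 230.527 − y.

[1] `<polyline>` line segment, #0000ff→engrave S286 F2480: (131.801,42.629) → (13.224,106.740)

[2] `<path>` open polyline, #0000ff→engrave S286 F2480: (67.649,170.317) → (239.470,216.394) → (284.008,25.572) → (47.783,158.812) → (167.714,28.236) → (34.517,137.076)

[3] `<path>` line segment, #0000ff→engrave S286 F2480: (151.732,217.677) → (240.148,194.625)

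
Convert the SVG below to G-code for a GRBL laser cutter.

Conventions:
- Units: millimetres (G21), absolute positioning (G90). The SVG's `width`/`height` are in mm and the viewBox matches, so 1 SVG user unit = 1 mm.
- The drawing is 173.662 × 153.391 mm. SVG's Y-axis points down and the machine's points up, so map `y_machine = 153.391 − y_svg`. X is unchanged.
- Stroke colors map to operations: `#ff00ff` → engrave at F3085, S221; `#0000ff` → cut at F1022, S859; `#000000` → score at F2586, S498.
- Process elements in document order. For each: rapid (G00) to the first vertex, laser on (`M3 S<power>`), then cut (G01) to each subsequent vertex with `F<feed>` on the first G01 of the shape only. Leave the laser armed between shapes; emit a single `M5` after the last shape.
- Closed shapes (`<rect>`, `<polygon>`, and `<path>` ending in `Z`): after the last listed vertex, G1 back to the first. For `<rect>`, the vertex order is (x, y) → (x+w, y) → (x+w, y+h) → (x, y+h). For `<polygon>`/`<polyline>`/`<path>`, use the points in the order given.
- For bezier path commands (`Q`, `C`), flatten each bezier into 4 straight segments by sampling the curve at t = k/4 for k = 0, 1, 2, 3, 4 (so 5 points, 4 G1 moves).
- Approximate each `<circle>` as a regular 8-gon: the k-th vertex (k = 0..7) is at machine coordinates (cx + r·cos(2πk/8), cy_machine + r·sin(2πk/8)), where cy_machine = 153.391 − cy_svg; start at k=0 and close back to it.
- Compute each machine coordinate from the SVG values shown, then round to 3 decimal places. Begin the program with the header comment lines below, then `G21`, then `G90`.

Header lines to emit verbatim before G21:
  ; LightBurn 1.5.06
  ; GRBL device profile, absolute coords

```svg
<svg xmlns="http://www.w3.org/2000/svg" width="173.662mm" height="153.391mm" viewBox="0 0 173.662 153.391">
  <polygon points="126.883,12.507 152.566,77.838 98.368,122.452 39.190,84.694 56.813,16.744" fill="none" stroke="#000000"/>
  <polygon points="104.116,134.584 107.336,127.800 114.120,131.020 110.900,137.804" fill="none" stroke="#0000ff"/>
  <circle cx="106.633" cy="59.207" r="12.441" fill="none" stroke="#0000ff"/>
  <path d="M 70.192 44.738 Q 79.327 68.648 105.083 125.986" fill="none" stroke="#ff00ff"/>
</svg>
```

; LightBurn 1.5.06
; GRBL device profile, absolute coords
G21
G90
G00 X126.883 Y140.884
M3 S498
G01 X152.566 Y75.553 F2586
G01 X98.368 Y30.939
G01 X39.190 Y68.697
G01 X56.813 Y136.647
G01 X126.883 Y140.884
G00 X104.116 Y18.807
M3 S859
G01 X107.336 Y25.591 F1022
G01 X114.120 Y22.371
G01 X110.900 Y15.587
G01 X104.116 Y18.807
G00 X119.074 Y94.184
M3 S859
G01 X115.430 Y102.981 F1022
G01 X106.633 Y106.625
G01 X97.836 Y102.981
G01 X94.192 Y94.184
G01 X97.836 Y85.387
G01 X106.633 Y81.743
G01 X115.430 Y85.387
G01 X119.074 Y94.184
G00 X70.192 Y108.653
M3 S221
G01 X75.798 Y94.609 F3085
G01 X83.482 Y76.386
G01 X93.244 Y53.985
G01 X105.083 Y27.405
M5

viewBox `0 0 173.662 153.391` with mm width/height → 1 unit = 1 mm. Flip: y_m = 153.391 − y_svg.

**Shape 1** — `<polygon>` regular polygon, stroke `#000000` → score (S498, F2586). Machine vertices: (126.883,140.884) → (152.566,75.553) → (98.368,30.939) → (39.190,68.697) → (56.813,136.647) → (126.883,140.884). Closed: final G1 returns to the first vertex.

**Shape 2** — `<polygon>` regular polygon, stroke `#0000ff` → cut (S859, F1022). Machine vertices: (104.116,18.807) → (107.336,25.591) → (114.120,22.371) → (110.900,15.587) → (104.116,18.807). Closed: final G1 returns to the first vertex.

**Shape 3** — `<circle>` circle, stroke `#0000ff` → cut (S859, F1022). Machine vertices: (119.074,94.184) → (115.430,102.981) → (106.633,106.625) → (97.836,102.981) → (94.192,94.184) → (97.836,85.387) → (106.633,81.743) → (115.430,85.387) → (119.074,94.184). Closed: final G1 returns to the first vertex.

**Shape 4** — `<path>` quadratic bezier, stroke `#ff00ff` → engrave (S221, F3085). Control points (SVG): P0=(70.192,44.738), P1=(79.327,68.648), P2=(105.083,125.986); sampled at t=k/4. Machine vertices: (70.192,108.653) → (75.798,94.609) → (83.482,76.386) → (93.244,53.985) → (105.083,27.405). Open path.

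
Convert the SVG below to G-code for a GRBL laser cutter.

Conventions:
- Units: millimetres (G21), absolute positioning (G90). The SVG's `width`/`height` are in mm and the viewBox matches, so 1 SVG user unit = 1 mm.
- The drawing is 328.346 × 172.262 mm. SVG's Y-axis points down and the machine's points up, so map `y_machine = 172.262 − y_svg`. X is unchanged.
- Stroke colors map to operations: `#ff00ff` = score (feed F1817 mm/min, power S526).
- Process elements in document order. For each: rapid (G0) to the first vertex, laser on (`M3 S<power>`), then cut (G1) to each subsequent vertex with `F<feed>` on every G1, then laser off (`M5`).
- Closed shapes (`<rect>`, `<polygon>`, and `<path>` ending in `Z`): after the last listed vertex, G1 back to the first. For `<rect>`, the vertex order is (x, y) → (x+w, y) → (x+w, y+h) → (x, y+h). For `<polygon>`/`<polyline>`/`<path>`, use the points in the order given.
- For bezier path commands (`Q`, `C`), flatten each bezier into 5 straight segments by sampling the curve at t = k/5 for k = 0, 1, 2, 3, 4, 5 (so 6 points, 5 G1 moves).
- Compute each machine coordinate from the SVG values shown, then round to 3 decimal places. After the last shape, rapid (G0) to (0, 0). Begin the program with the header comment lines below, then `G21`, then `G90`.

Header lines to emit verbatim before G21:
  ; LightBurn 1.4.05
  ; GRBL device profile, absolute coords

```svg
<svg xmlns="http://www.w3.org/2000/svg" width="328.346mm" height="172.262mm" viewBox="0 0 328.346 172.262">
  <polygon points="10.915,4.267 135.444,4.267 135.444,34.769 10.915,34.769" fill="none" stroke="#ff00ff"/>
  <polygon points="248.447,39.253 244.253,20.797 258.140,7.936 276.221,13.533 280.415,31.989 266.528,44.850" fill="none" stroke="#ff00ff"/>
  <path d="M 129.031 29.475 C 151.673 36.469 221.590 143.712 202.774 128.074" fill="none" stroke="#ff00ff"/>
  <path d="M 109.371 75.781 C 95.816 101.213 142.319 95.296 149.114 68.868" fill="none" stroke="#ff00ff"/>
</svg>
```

viewBox `0 0 328.346 172.262` with mm width/height → 1 unit = 1 mm. Flip: y_m = 172.262 − y_svg.

**Shape 1** — `<polygon>` rectangle, stroke `#ff00ff` → score (S526, F1817). Machine vertices: (10.915,167.995) → (135.444,167.995) → (135.444,137.493) → (10.915,137.493) → (10.915,167.995). Closed: final G1 returns to the first vertex.

**Shape 2** — `<polygon>` regular polygon, stroke `#ff00ff` → score (S526, F1817). Machine vertices: (248.447,133.009) → (244.253,151.465) → (258.140,164.326) → (276.221,158.729) → (280.415,140.273) → (266.528,127.412) → (248.447,133.009). Closed: final G1 returns to the first vertex.

**Shape 3** — `<path>` cubic bezier, stroke `#ff00ff` → score (S526, F1817). Control points (SVG): P0=(129.031,29.475), P1=(151.673,36.469), P2=(221.590,143.712), P3=(202.774,128.074); sampled at t=k/5. Machine vertices: (129.031,142.787) → (147.201,128.346) → (170.189,100.555) → (191.466,70.125) → (204.504,47.766) → (202.774,44.188). Open path.

**Shape 4** — `<path>` cubic bezier, stroke `#ff00ff` → score (S526, F1817). Control points (SVG): P0=(109.371,75.781), P1=(95.816,101.213), P2=(142.319,95.296), P3=(149.114,68.868); sampled at t=k/5. Machine vertices: (109.371,96.481) → (107.647,84.897) → (115.548,80.316) → (128.285,82.219) → (141.070,90.085) → (149.114,103.394). Open path.

; LightBurn 1.4.05
; GRBL device profile, absolute coords
G21
G90
G0 X10.915 Y167.995
M3 S526
G1 X135.444 Y167.995 F1817
G1 X135.444 Y137.493 F1817
G1 X10.915 Y137.493 F1817
G1 X10.915 Y167.995 F1817
M5
G0 X248.447 Y133.009
M3 S526
G1 X244.253 Y151.465 F1817
G1 X258.140 Y164.326 F1817
G1 X276.221 Y158.729 F1817
G1 X280.415 Y140.273 F1817
G1 X266.528 Y127.412 F1817
G1 X248.447 Y133.009 F1817
M5
G0 X129.031 Y142.787
M3 S526
G1 X147.201 Y128.346 F1817
G1 X170.189 Y100.555 F1817
G1 X191.466 Y70.125 F1817
G1 X204.504 Y47.766 F1817
G1 X202.774 Y44.188 F1817
M5
G0 X109.371 Y96.481
M3 S526
G1 X107.647 Y84.897 F1817
G1 X115.548 Y80.316 F1817
G1 X128.285 Y82.219 F1817
G1 X141.070 Y90.085 F1817
G1 X149.114 Y103.394 F1817
M5
G0 X0.000 Y0.000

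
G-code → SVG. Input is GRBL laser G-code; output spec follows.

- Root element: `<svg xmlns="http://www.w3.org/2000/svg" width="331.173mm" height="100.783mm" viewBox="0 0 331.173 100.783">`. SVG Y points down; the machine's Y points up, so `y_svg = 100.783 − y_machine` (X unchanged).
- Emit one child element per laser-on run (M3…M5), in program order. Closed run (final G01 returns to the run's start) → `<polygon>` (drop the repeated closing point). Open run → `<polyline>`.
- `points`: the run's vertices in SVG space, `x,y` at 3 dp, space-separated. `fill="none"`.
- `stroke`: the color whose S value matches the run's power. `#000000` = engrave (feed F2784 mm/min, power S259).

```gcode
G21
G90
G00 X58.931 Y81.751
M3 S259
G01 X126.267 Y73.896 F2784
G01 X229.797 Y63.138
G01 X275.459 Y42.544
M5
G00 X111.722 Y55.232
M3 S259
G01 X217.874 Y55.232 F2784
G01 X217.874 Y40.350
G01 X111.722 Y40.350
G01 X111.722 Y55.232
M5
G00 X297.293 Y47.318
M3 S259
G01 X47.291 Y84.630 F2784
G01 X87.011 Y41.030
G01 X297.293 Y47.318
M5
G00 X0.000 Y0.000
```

<svg xmlns="http://www.w3.org/2000/svg" width="331.173mm" height="100.783mm" viewBox="0 0 331.173 100.783">
  <polyline points="58.931,19.032 126.267,26.887 229.797,37.645 275.459,58.239" fill="none" stroke="#000000"/>
  <polygon points="111.722,45.551 217.874,45.551 217.874,60.433 111.722,60.433" fill="none" stroke="#000000"/>
  <polygon points="297.293,53.465 47.291,16.153 87.011,59.753" fill="none" stroke="#000000"/>
</svg>

Machine Y-up, SVG Y-down with viewBox height 100.783, so y_svg = 100.783 − y_machine; X carries over. Every run uses S259, so all elements get stroke `#000000` (engrave).

Run 1: The run is open, so emit a `<polyline>` with points (Y-flipped): 58.931,19.032 126.267,26.887 229.797,37.645 275.459,58.239.

Run 2: The run returns to its start, so emit a `<polygon>` with points (Y-flipped): 111.722,45.551 217.874,45.551 217.874,60.433 111.722,60.433.

Run 3: The run returns to its start, so emit a `<polygon>` with points (Y-flipped): 297.293,53.465 47.291,16.153 87.011,59.753.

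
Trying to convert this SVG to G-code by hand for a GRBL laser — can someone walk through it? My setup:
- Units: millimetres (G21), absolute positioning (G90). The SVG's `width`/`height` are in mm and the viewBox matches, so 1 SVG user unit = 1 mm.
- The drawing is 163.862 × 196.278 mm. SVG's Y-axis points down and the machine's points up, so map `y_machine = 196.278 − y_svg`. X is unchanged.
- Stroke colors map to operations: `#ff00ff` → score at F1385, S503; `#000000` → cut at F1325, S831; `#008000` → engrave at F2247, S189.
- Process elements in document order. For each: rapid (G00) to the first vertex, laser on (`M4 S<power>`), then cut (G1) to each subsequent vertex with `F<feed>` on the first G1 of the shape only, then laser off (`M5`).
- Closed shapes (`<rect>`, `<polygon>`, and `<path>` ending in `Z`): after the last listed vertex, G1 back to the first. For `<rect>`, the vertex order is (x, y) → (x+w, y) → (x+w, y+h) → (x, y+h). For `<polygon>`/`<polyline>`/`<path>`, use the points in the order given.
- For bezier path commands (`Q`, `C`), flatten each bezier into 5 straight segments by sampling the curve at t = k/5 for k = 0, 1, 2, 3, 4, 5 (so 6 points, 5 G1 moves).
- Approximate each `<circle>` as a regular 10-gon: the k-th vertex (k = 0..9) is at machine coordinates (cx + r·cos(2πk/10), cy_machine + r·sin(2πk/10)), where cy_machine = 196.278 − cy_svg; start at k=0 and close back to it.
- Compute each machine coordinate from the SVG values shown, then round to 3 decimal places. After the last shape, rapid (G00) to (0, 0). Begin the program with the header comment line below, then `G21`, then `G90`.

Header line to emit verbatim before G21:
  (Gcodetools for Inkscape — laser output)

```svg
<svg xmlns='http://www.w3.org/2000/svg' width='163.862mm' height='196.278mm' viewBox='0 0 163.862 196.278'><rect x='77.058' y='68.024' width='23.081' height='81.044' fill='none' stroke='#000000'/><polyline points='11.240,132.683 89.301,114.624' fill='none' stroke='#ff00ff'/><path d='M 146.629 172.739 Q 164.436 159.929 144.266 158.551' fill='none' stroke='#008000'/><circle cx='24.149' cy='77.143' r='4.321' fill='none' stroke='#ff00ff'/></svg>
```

viewBox `0 0 163.862 196.278` with mm width/height → 1 unit = 1 mm. Flip: y_m = 196.278 − y_svg.

**Shape 1** — `<rect>` rectangle, stroke `#000000` → cut (S831, F1325). Machine vertices: (77.058,128.254) → (100.139,128.254) → (100.139,47.210) → (77.058,47.210) → (77.058,128.254). Closed: final G1 returns to the first vertex.

**Shape 2** — `<polyline>` line segment, stroke `#ff00ff` → score (S503, F1385). Machine vertices: (11.240,63.595) → (89.301,81.654). Open path.

**Shape 3** — `<path>` quadratic bezier, stroke `#008000` → engrave (S189, F2247). Control points (SVG): P0=(146.629,172.739), P1=(164.436,159.929), P2=(144.266,158.551); sampled at t=k/5. Machine vertices: (146.629,23.539) → (152.233,28.206) → (154.798,31.958) → (154.326,34.795) → (150.815,36.719) → (144.266,37.727). Open path.

**Shape 4** — `<circle>` circle, stroke `#ff00ff` → score (S503, F1385). Machine vertices: (28.470,119.135) → (27.645,121.675) → (25.484,123.245) → (22.814,123.245) → (20.653,121.675) → (19.828,119.135) → (20.653,116.595) → (22.814,115.025) → (25.484,115.025) → (27.645,116.595) → (28.470,119.135). Closed: final G1 returns to the first vertex.

(Gcodetools for Inkscape — laser output)
G21
G90
G00 X77.058 Y128.254
M4 S831
G1 X100.139 Y128.254 F1325
G1 X100.139 Y47.210
G1 X77.058 Y47.210
G1 X77.058 Y128.254
M5
G00 X11.240 Y63.595
M4 S503
G1 X89.301 Y81.654 F1385
M5
G00 X146.629 Y23.539
M4 S189
G1 X152.233 Y28.206 F2247
G1 X154.798 Y31.958
G1 X154.326 Y34.795
G1 X150.815 Y36.719
G1 X144.266 Y37.727
M5
G00 X28.470 Y119.135
M4 S503
G1 X27.645 Y121.675 F1385
G1 X25.484 Y123.245
G1 X22.814 Y123.245
G1 X20.653 Y121.675
G1 X19.828 Y119.135
G1 X20.653 Y116.595
G1 X22.814 Y115.025
G1 X25.484 Y115.025
G1 X27.645 Y116.595
G1 X28.470 Y119.135
M5
G00 X0.000 Y0.000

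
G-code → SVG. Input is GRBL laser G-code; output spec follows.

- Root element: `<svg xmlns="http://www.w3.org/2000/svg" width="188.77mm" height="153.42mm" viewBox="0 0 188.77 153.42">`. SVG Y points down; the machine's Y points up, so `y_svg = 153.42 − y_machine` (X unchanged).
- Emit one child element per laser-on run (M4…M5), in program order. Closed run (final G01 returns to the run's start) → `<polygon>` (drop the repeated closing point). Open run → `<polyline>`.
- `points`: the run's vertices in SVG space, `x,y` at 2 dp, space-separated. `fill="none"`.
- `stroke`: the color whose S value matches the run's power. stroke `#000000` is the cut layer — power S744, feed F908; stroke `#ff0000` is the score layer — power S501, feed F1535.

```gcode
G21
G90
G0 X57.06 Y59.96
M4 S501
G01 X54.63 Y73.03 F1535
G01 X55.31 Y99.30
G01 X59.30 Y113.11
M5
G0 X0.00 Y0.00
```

Each laser-on run becomes one SVG element. Flip Y back into SVG space with y_svg = 153.42 − y_machine. Every run uses S501, so all elements get stroke `#ff0000` (score).

Run 1: The run is open, so emit a `<polyline>` with points (Y-flipped): 57.06,93.46 54.63,80.39 55.31,54.12 59.30,40.31.

<svg xmlns="http://www.w3.org/2000/svg" width="188.77mm" height="153.42mm" viewBox="0 0 188.77 153.42">
  <polyline points="57.06,93.46 54.63,80.39 55.31,54.12 59.30,40.31" fill="none" stroke="#ff0000"/>
</svg>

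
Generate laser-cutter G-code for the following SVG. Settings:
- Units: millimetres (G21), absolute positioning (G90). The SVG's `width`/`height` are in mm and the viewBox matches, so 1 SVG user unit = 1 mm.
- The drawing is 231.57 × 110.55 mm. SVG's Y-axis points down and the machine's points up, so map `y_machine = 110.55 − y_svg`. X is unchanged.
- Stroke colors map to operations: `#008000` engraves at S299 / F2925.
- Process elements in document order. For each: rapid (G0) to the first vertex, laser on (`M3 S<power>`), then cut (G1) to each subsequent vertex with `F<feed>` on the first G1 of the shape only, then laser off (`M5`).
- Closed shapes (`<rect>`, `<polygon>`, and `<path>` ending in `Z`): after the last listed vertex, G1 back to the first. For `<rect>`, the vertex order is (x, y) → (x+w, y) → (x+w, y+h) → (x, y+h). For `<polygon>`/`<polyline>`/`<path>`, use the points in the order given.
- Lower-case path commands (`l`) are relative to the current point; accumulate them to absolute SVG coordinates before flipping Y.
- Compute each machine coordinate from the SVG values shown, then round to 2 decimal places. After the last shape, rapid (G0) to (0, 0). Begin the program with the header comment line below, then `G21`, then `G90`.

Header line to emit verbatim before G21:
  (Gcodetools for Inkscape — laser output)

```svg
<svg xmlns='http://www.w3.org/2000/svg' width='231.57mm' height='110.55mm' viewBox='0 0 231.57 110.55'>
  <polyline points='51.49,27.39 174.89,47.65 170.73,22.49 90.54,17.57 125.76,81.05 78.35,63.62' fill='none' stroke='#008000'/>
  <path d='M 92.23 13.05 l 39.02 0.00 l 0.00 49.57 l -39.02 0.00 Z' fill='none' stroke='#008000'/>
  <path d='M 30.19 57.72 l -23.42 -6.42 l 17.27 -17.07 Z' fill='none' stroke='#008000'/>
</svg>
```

1 u = 1 mm; y_m = 110.55 − y.

[1] `<polyline>` open polyline, #008000→engrave S299 F2925: (51.49,83.16) → (174.89,62.90) → (170.73,88.06) → (90.54,92.98) → (125.76,29.50) → (78.35,46.93)

[2] `<path>` rectangle, #008000→engrave S299 F2925: (92.23,97.50) → (131.25,97.50) → (131.25,47.93) → (92.23,47.93) → (92.23,97.50) (closed)

[3] `<path>` regular polygon, #008000→engrave S299 F2925: (30.19,52.83) → (6.77,59.25) → (24.04,76.32) → (30.19,52.83) (closed)

(Gcodetools for Inkscape — laser output)
G21
G90
G0 X51.49 Y83.16
M3 S299
G1 X174.89 Y62.90 F2925
G1 X170.73 Y88.06
G1 X90.54 Y92.98
G1 X125.76 Y29.50
G1 X78.35 Y46.93
M5
G0 X92.23 Y97.50
M3 S299
G1 X131.25 Y97.50 F2925
G1 X131.25 Y47.93
G1 X92.23 Y47.93
G1 X92.23 Y97.50
M5
G0 X30.19 Y52.83
M3 S299
G1 X6.77 Y59.25 F2925
G1 X24.04 Y76.32
G1 X30.19 Y52.83
M5
G0 X0.00 Y0.00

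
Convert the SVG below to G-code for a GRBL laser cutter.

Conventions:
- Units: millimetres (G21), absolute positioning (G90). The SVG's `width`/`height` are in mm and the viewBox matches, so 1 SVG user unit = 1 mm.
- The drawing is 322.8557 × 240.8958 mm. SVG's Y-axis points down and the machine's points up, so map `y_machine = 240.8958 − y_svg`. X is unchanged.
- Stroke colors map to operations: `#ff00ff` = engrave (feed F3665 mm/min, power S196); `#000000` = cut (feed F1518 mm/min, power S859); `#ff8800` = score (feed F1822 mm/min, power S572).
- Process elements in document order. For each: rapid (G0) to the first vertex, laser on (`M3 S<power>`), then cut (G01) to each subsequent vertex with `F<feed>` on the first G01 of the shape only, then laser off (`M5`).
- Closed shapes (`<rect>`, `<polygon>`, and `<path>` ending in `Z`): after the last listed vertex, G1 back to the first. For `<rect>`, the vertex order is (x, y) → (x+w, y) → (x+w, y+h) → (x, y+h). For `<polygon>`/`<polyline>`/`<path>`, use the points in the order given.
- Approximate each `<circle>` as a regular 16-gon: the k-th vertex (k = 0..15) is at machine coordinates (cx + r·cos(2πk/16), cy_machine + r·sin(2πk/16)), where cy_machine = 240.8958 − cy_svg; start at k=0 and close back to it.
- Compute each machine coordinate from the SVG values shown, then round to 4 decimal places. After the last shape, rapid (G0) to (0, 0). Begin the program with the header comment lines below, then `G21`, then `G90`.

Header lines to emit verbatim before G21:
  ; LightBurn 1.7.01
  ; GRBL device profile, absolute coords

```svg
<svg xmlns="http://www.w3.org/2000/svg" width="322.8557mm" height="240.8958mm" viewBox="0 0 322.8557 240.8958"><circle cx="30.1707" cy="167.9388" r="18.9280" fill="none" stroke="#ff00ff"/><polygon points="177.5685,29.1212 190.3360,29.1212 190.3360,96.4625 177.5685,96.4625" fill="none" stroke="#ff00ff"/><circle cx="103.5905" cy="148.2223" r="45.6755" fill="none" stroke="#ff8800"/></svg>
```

Since the viewBox matches the mm dimensions, user units are millimetres directly. The only transform is the Y-flip y_m = 240.8958 − y_svg.

Shape 1 is a circle drawn with `<circle>`. Its stroke #ff00ff means engrave at S196, F3665. After flipping Y the toolpath is (49.0987,72.9570) → (47.6579,80.2004) → (43.5548,86.3411) → (37.4141,90.4442) → (30.1707,91.8850) → (22.9273,90.4442) → (16.7866,86.3411) → (12.6835,80.2004) → (11.2427,72.9570) → (12.6835,65.7136) → (16.7866,59.5729) → (22.9273,55.4698) → (30.1707,54.0290) → (37.4141,55.4698) → (43.5548,59.5729) → (47.6579,65.7136) → (49.0987,72.9570), returning to the start.

Shape 2 is a rectangle drawn with `<polygon>`. Its stroke #ff00ff means engrave at S196, F3665. After flipping Y the toolpath is (177.5685,211.7746) → (190.3360,211.7746) → (190.3360,144.4333) → (177.5685,144.4333) → (177.5685,211.7746), returning to the start.

Shape 3 is a circle drawn with `<circle>`. Its stroke #ff8800 means score at S572, F1822. After flipping Y the toolpath is (149.2660,92.6735) → (145.7892,110.1528) → (135.8880,124.9710) → (121.0698,134.8722) → (103.5905,138.3490) → (86.1112,134.8722) → (71.2930,124.9710) → (61.3918,110.1528) → (57.9150,92.6735) → (61.3918,75.1942) → (71.2930,60.3760) → (86.1112,50.4748) → (103.5905,46.9980) → (121.0698,50.4748) → (135.8880,60.3760) → (145.7892,75.1942) → (149.2660,92.6735), returning to the start.

; LightBurn 1.7.01
; GRBL device profile, absolute coords
G21
G90
G0 X49.0987 Y72.9570
M3 S196
G01 X47.6579 Y80.2004 F3665
G01 X43.5548 Y86.3411
G01 X37.4141 Y90.4442
G01 X30.1707 Y91.8850
G01 X22.9273 Y90.4442
G01 X16.7866 Y86.3411
G01 X12.6835 Y80.2004
G01 X11.2427 Y72.9570
G01 X12.6835 Y65.7136
G01 X16.7866 Y59.5729
G01 X22.9273 Y55.4698
G01 X30.1707 Y54.0290
G01 X37.4141 Y55.4698
G01 X43.5548 Y59.5729
G01 X47.6579 Y65.7136
G01 X49.0987 Y72.9570
M5
G0 X177.5685 Y211.7746
M3 S196
G01 X190.3360 Y211.7746 F3665
G01 X190.3360 Y144.4333
G01 X177.5685 Y144.4333
G01 X177.5685 Y211.7746
M5
G0 X149.2660 Y92.6735
M3 S572
G01 X145.7892 Y110.1528 F1822
G01 X135.8880 Y124.9710
G01 X121.0698 Y134.8722
G01 X103.5905 Y138.3490
G01 X86.1112 Y134.8722
G01 X71.2930 Y124.9710
G01 X61.3918 Y110.1528
G01 X57.9150 Y92.6735
G01 X61.3918 Y75.1942
G01 X71.2930 Y60.3760
G01 X86.1112 Y50.4748
G01 X103.5905 Y46.9980
G01 X121.0698 Y50.4748
G01 X135.8880 Y60.3760
G01 X145.7892 Y75.1942
G01 X149.2660 Y92.6735
M5
G0 X0.0000 Y0.0000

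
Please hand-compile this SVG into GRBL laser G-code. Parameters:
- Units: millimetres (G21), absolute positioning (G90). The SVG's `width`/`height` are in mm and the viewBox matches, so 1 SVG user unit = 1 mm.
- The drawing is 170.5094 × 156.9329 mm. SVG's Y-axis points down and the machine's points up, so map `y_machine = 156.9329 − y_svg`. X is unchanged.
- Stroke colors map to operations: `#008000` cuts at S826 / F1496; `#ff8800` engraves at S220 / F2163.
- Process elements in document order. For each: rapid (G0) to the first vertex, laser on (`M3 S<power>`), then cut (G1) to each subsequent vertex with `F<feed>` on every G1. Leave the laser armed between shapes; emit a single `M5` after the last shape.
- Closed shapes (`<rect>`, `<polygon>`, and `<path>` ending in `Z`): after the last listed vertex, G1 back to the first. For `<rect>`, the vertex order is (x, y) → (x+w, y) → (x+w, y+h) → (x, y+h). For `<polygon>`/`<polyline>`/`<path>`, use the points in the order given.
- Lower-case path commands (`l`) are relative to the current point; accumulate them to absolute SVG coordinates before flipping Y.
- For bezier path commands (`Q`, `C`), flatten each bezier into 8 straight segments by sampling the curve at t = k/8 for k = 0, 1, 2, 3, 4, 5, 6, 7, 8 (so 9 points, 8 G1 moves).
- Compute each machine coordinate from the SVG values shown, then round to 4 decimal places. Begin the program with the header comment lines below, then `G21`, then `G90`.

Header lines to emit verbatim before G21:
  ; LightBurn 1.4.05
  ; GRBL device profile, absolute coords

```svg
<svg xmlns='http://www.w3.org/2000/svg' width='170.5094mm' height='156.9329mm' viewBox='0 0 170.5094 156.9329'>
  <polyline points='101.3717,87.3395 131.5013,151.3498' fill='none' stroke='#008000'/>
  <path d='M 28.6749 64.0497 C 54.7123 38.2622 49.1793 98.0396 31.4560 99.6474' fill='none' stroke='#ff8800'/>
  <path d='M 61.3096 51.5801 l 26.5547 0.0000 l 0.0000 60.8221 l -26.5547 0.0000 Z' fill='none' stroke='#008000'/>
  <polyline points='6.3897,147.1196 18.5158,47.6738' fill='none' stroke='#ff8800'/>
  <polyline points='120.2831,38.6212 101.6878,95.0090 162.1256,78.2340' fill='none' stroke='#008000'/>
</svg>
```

; LightBurn 1.4.05
; GRBL device profile, absolute coords
G21
G90
G0 X101.3717 Y69.5934
M3 S826
G1 X131.5013 Y5.5831 F1496
G0 X28.6749 Y92.8832
M3 S220
G1 X36.9969 Y98.8234 F2163
G1 X42.5863 Y98.4263 F2163
G1 X45.6702 Y93.3762 F2163
G1 X46.4757 Y85.3576 F2163
G1 X45.2299 Y76.0548 F2163
G1 X42.1600 Y67.1523 F2163
G1 X37.4930 Y60.3344 F2163
G1 X31.4560 Y57.2855 F2163
G0 X61.3096 Y105.3528
M3 S826
G1 X87.8643 Y105.3528 F1496
G1 X87.8643 Y44.5307 F1496
G1 X61.3096 Y44.5307 F1496
G1 X61.3096 Y105.3528 F1496
G0 X6.3897 Y9.8133
M3 S220
G1 X18.5158 Y109.2591 F2163
G0 X120.2831 Y118.3117
M3 S826
G1 X101.6878 Y61.9239 F1496
G1 X162.1256 Y78.6989 F1496
M5

Since the viewBox matches the mm dimensions, user units are millimetres directly. The only transform is the Y-flip y_m = 156.9329 − y_svg.

Shape 1 is a line segment drawn with `<polyline>`. Its stroke #008000 means cut at S826, F1496. After flipping Y the toolpath is (101.3717,69.5934) → (131.5013,5.5831).

Shape 2 is a cubic bezier drawn with `<path>`. Its stroke #ff8800 means engrave at S220, F2163. After flipping Y the toolpath is (28.6749,92.8832) → (36.9969,98.8234) → (42.5863,98.4263) → (45.6702,93.3762) → (46.4757,85.3576) → (45.2299,76.0548) → (42.1600,67.1523) → (37.4930,60.3344) → (31.4560,57.2855).

Shape 3 is a rectangle drawn with `<path>`. Its stroke #008000 means cut at S826, F1496. After flipping Y the toolpath is (61.3096,105.3528) → (87.8643,105.3528) → (87.8643,44.5307) → (61.3096,44.5307) → (61.3096,105.3528), returning to the start.

Shape 4 is a line segment drawn with `<polyline>`. Its stroke #ff8800 means engrave at S220, F2163. After flipping Y the toolpath is (6.3897,9.8133) → (18.5158,109.2591).

Shape 5 is a open polyline drawn with `<polyline>`. Its stroke #008000 means cut at S826, F1496. After flipping Y the toolpath is (120.2831,118.3117) → (101.6878,61.9239) → (162.1256,78.6989).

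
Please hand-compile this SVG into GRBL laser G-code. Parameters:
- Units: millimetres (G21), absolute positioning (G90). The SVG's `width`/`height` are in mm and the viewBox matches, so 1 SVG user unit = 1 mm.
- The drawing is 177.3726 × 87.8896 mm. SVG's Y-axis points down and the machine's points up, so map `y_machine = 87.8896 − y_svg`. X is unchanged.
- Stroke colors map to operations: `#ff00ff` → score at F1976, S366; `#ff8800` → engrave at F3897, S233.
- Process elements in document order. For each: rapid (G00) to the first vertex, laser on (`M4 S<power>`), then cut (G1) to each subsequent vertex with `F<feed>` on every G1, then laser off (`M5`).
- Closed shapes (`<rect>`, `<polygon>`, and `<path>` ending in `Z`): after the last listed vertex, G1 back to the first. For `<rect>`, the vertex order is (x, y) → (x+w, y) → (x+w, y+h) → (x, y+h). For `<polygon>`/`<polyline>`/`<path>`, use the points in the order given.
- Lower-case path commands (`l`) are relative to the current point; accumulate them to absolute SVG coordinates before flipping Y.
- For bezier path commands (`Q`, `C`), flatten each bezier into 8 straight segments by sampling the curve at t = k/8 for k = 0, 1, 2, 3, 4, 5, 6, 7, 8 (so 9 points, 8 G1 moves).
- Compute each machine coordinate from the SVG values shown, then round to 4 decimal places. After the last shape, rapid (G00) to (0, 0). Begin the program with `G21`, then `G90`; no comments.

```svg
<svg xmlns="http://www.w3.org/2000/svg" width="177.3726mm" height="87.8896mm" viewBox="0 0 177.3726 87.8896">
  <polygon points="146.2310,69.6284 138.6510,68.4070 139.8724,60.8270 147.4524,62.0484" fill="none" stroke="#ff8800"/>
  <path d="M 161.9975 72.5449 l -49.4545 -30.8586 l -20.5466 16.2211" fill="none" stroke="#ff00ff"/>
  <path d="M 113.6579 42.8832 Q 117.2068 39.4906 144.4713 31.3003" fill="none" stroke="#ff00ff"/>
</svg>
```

G21
G90
G00 X146.2310 Y18.2612
M4 S233
G1 X138.6510 Y19.4826 F3897
G1 X139.8724 Y27.0626 F3897
G1 X147.4524 Y25.8412 F3897
G1 X146.2310 Y18.2612 F3897
M5
G00 X161.9975 Y15.3447
M4 S366
G1 X112.5430 Y46.2033 F1976
G1 X91.9964 Y29.9822 F1976
M5
G00 X113.6579 Y45.0064
M4 S366
G1 X114.9157 Y45.9295 F1976
G1 X116.9146 Y47.0026 F1976
G1 X119.6546 Y48.2255 F1976
G1 X123.1357 Y49.5984 F1976
G1 X127.3579 Y51.1213 F1976
G1 X132.3213 Y52.7940 F1976
G1 X138.0257 Y54.6167 F1976
G1 X144.4713 Y56.5893 F1976
M5
G00 X0.0000 Y0.0000

1 u = 1 mm; y_m = 87.8896 − y.

[1] `<polygon>` regular polygon, #ff8800→engrave S233 F3897: (146.2310,18.2612) → (138.6510,19.4826) → (139.8724,27.0626) → (147.4524,25.8412) → (146.2310,18.2612) (closed)

[2] `<path>` open polyline, #ff00ff→score S366 F1976: (161.9975,15.3447) → (112.5430,46.2033) → (91.9964,29.9822)

[3] `<path>` quadratic bezier, #ff00ff→score S366 F1976: (113.6579,45.0064) → (114.9157,45.9295) → (116.9146,47.0026) → (119.6546,48.2255) → (123.1357,49.5984) → (127.3579,51.1213) → (132.3213,52.7940) → (138.0257,54.6167) → (144.4713,56.5893)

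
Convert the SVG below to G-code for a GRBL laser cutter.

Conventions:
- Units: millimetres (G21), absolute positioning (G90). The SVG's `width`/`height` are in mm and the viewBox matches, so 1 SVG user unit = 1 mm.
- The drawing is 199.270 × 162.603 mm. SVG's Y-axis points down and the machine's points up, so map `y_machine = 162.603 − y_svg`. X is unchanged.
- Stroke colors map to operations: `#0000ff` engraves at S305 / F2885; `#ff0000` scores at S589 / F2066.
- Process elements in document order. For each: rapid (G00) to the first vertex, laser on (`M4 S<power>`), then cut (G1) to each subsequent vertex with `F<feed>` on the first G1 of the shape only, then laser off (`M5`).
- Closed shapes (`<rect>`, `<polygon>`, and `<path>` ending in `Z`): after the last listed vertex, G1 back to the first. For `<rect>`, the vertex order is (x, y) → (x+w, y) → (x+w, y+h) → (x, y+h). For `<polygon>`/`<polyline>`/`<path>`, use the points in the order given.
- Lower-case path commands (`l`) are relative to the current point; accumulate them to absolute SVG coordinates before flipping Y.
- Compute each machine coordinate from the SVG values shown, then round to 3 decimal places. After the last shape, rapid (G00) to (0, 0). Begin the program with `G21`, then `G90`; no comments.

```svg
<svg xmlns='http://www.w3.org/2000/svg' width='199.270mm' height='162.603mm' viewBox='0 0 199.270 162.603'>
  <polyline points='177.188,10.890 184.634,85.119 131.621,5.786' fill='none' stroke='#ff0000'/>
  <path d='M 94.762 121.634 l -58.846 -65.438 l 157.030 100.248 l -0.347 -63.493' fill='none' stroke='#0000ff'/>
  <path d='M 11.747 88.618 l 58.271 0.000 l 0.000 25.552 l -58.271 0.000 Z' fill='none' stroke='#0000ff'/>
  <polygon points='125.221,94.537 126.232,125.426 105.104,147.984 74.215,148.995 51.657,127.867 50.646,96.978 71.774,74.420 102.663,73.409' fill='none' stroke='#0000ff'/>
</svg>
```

G21
G90
G00 X177.188 Y151.713
M4 S589
G1 X184.634 Y77.484 F2066
G1 X131.621 Y156.817
M5
G00 X94.762 Y40.969
M4 S305
G1 X35.916 Y106.407 F2885
G1 X192.946 Y6.159
G1 X192.599 Y69.652
M5
G00 X11.747 Y73.985
M4 S305
G1 X70.018 Y73.985 F2885
G1 X70.018 Y48.433
G1 X11.747 Y48.433
G1 X11.747 Y73.985
M5
G00 X125.221 Y68.066
M4 S305
G1 X126.232 Y37.177 F2885
G1 X105.104 Y14.619
G1 X74.215 Y13.608
G1 X51.657 Y34.736
G1 X50.646 Y65.625
G1 X71.774 Y88.183
G1 X102.663 Y89.194
G1 X125.221 Y68.066
M5
G00 X0.000 Y0.000

Since the viewBox matches the mm dimensions, user units are millimetres directly. The only transform is the Y-flip y_m = 162.603 − y_svg.

Shape 1 is a open polyline drawn with `<polyline>`. Its stroke #ff0000 means score at S589, F2066. After flipping Y the toolpath is (177.188,151.713) → (184.634,77.484) → (131.621,156.817).

Shape 2 is a open polyline drawn with `<path>`. Its stroke #0000ff means engrave at S305, F2885. After flipping Y the toolpath is (94.762,40.969) → (35.916,106.407) → (192.946,6.159) → (192.599,69.652).

Shape 3 is a rectangle drawn with `<path>`. Its stroke #0000ff means engrave at S305, F2885. After flipping Y the toolpath is (11.747,73.985) → (70.018,73.985) → (70.018,48.433) → (11.747,48.433) → (11.747,73.985), returning to the start.

Shape 4 is a regular polygon drawn with `<polygon>`. Its stroke #0000ff means engrave at S305, F2885. After flipping Y the toolpath is (125.221,68.066) → (126.232,37.177) → (105.104,14.619) → (74.215,13.608) → (51.657,34.736) → (50.646,65.625) → (71.774,88.183) → (102.663,89.194) → (125.221,68.066), returning to the start.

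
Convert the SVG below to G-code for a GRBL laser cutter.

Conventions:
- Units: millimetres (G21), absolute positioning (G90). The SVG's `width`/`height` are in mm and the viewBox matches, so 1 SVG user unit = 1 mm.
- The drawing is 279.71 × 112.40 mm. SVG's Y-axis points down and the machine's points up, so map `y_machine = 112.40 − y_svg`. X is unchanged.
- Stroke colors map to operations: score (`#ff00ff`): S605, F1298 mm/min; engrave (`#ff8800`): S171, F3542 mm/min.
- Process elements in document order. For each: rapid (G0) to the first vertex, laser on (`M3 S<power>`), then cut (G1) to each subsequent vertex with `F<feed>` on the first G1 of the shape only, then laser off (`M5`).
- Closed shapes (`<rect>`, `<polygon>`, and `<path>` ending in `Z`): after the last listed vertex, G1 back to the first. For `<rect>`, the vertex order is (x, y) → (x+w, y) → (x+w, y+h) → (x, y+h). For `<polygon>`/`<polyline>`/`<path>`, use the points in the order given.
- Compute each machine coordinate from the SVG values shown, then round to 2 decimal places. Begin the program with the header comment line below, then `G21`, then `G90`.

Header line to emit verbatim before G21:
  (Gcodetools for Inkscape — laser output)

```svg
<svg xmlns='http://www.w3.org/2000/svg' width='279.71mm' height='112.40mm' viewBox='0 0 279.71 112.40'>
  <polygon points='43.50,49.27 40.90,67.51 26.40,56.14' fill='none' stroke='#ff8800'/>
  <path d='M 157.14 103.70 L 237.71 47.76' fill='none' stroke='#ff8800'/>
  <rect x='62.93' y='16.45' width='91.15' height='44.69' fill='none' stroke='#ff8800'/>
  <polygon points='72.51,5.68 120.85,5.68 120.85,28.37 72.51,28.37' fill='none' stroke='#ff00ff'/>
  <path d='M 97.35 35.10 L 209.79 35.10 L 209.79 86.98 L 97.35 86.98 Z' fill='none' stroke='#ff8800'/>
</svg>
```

viewBox `0 0 279.71 112.40` with mm width/height → 1 unit = 1 mm. Flip: y_m = 112.40 − y_svg.

**Shape 1** — `<polygon>` regular polygon, stroke `#ff8800` → engrave (S171, F3542). Machine vertices: (43.50,63.13) → (40.90,44.89) → (26.40,56.26) → (43.50,63.13). Closed: final G1 returns to the first vertex.

**Shape 2** — `<path>` line segment, stroke `#ff8800` → engrave (S171, F3542). Machine vertices: (157.14,8.70) → (237.71,64.64). Open path.

**Shape 3** — `<rect>` rectangle, stroke `#ff8800` → engrave (S171, F3542). Machine vertices: (62.93,95.95) → (154.08,95.95) → (154.08,51.26) → (62.93,51.26) → (62.93,95.95). Closed: final G1 returns to the first vertex.

**Shape 4** — `<polygon>` rectangle, stroke `#ff00ff` → score (S605, F1298). Machine vertices: (72.51,106.72) → (120.85,106.72) → (120.85,84.03) → (72.51,84.03) → (72.51,106.72). Closed: final G1 returns to the first vertex.

**Shape 5** — `<path>` rectangle, stroke `#ff8800` → engrave (S171, F3542). Machine vertices: (97.35,77.30) → (209.79,77.30) → (209.79,25.42) → (97.35,25.42) → (97.35,77.30). Closed: final G1 returns to the first vertex.

(Gcodetools for Inkscape — laser output)
G21
G90
G0 X43.50 Y63.13
M3 S171
G1 X40.90 Y44.89 F3542
G1 X26.40 Y56.26
G1 X43.50 Y63.13
M5
G0 X157.14 Y8.70
M3 S171
G1 X237.71 Y64.64 F3542
M5
G0 X62.93 Y95.95
M3 S171
G1 X154.08 Y95.95 F3542
G1 X154.08 Y51.26
G1 X62.93 Y51.26
G1 X62.93 Y95.95
M5
G0 X72.51 Y106.72
M3 S605
G1 X120.85 Y106.72 F1298
G1 X120.85 Y84.03
G1 X72.51 Y84.03
G1 X72.51 Y106.72
M5
G0 X97.35 Y77.30
M3 S171
G1 X209.79 Y77.30 F3542
G1 X209.79 Y25.42
G1 X97.35 Y25.42
G1 X97.35 Y77.30
M5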